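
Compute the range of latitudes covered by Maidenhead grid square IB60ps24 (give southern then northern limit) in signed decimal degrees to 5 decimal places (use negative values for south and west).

Field I=8, B=1: +8·20° lon, +1·10° lat → SW at lon -20°, lat -80°.
Square 6, 0: +6·2° lon, +0·1° lat → SW at lon -8°, lat -80°.
Subsquare p=15, s=18: +15·0.0833333° lon, +18·0.0416667° lat → SW at lon -6.75°, lat -79.25°.
Extended square 2, 4: +2·0.00833333° lon, +4·0.00416667° lat → SW at lon -6.73333°, lat -79.2333°.
Cell spans 0.00833333° lon × 0.00416667° lat.
south -79.23333, north -79.22917.

-79.23333, -79.22917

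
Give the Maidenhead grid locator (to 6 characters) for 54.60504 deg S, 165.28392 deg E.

RD25pj

Add 180° to longitude and 90° to latitude: 345.2839, 35.3950.
Field: lon ⌊345.2839/20⌋ = 17 → R; lat ⌊35.3950/10⌋ = 3 → D.
Square: lon ⌊5.2839/2⌋ = 2; lat ⌊5.3950/1⌋ = 5.
Subsquare: lon ⌊1.2839/0.0833333⌋ = 15 → p; lat ⌊0.3950/0.0416667⌋ = 9 → j.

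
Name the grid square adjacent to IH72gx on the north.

IH73ga

Latitude subsquare x = 23; +1 → 24, wraps to 0 = a, carry into square.
Latitude square 2; +1 → 3.
The longitude characters are unchanged.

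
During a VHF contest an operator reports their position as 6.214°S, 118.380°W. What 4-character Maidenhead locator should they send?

Shift to the Maidenhead origin (180°W, 90°S): lon 61.62, lat 83.79.
Field (20°×10°, letters A–R): lon ⌊61.62/20⌋ = 3 → D; lat ⌊83.79/10⌋ = 8 → I.
Square (2°×1°, digits 0–9): lon ⌊1.62/2⌋ = 0; lat ⌊3.79/1⌋ = 3.

DI03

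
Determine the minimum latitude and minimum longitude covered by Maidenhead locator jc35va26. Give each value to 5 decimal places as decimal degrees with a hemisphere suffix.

64.97500° S, 7.76667° E

Field J=9, C=2: +9·20° lon, +2·10° lat → SW at lon 0°, lat -70°.
Square 3, 5: +3·2° lon, +5·1° lat → SW at lon 6°, lat -65°.
Subsquare v=21, a=0: +21·0.0833333° lon, +0·0.0416667° lat → SW at lon 7.75°, lat -65°.
Extended square 2, 6: +2·0.00833333° lon, +6·0.00416667° lat → SW at lon 7.76667°, lat -64.975°.
latitude 64.97500° S, longitude 7.76667° E.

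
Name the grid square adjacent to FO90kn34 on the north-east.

Longitude extended square 3; +1 → 4.
Latitude extended square 4; +1 → 5.

FO90kn45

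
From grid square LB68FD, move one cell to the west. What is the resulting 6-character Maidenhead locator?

LB68ed

Longitude subsquare f = 5; −1 → 4 = e.
The latitude characters are unchanged.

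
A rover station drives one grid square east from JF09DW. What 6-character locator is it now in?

JF09ew

Longitude subsquare d = 3; +1 → 4 = e.
The latitude characters are unchanged.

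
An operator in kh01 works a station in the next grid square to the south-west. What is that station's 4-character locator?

JH90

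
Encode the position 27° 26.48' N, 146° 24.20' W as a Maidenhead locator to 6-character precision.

BL67tk

Add 180° to longitude and 90° to latitude: 33.5967, 117.4413.
Field: 33.5967/20 → 1 → B, 117.4413/10 → 11 → L; chars BL.
Square: 13.5967/2 → 6, 7.4413/1 → 7; chars 67.
Subsquare: 1.5967/0.0833333 → 19 → t, 0.4413/0.0416667 → 10 → k; chars tk.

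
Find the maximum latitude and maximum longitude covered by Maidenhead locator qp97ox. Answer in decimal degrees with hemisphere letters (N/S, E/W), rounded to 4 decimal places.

68.0000° N, 159.2500° E

Field Q=16, P=15: +16·20° lon, +15·10° lat → SW at lon 140°, lat 60°.
Square 9, 7: +9·2° lon, +7·1° lat → SW at lon 158°, lat 67°.
Subsquare o=14, x=23: +14·0.0833333° lon, +23·0.0416667° lat → SW at lon 159.167°, lat 67.9583°.
Cell spans 0.0833333° lon × 0.0416667° lat. NE corner is SW corner plus one full cell.
latitude 68.0000° N, longitude 159.2500° E.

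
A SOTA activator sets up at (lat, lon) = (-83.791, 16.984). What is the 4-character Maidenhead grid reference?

Add 180° to longitude and 90° to latitude: 196.98, 6.21.
Field: lon ⌊196.98/20⌋ = 9 → J; lat ⌊6.21/10⌋ = 0 → A.
Square: lon ⌊16.98/2⌋ = 8; lat ⌊6.21/1⌋ = 6.

JA86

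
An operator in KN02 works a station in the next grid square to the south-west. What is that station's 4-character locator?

JN91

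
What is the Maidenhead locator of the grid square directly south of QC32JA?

QC31jx

Latitude subsquare a = 0; −1 → -1, wraps to 23 = x, carry into square.
Latitude square 2; −1 → 1.
The longitude characters are unchanged.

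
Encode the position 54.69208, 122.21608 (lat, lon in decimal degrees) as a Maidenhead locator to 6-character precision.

PO14cq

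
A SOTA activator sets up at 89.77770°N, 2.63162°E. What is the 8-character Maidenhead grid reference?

JR19hs56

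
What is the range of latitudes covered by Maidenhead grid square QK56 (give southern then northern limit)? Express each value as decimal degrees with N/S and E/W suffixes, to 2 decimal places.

Field Q=16, K=10: +16·20° lon, +10·10° lat → SW at lon 140°, lat 10°.
Square 5, 6: +5·2° lon, +6·1° lat → SW at lon 150°, lat 16°.
Cell spans 2° lon × 1° lat.
south 16.00° N, north 17.00° N.

16.00° N, 17.00° N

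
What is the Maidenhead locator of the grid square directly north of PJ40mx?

PJ41ma

Latitude subsquare x = 23; +1 → 24, wraps to 0 = a, carry into square.
Latitude square 0; +1 → 1.
The longitude characters are unchanged.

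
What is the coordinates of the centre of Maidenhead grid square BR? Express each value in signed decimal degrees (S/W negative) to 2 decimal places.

85.00, -150.00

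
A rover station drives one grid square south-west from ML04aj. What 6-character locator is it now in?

Longitude subsquare a = 0; −1 → -1, wraps to 23 = x, carry into square.
Longitude square 0; −1 → -1, wraps to 9, carry into field.
Longitude field M = 12; −1 → 11 = L.
Latitude subsquare j = 9; −1 → 8 = i.

LL94xi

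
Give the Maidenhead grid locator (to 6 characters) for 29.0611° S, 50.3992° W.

Add 180° to longitude and 90° to latitude: 129.6008, 60.9389.
Field: lon ⌊129.6008/20⌋ = 6 → G; lat ⌊60.9389/10⌋ = 6 → G.
Square: lon ⌊9.6008/2⌋ = 4; lat ⌊0.9389/1⌋ = 0.
Subsquare: lon ⌊1.6008/0.0833333⌋ = 19 → t; lat ⌊0.9389/0.0416667⌋ = 22 → w.

GG40tw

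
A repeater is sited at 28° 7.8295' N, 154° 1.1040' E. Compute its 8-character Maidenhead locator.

Shift to the Maidenhead origin (180°W, 90°S): lon 334.01840, lat 118.13049.
Field: 334.01840/20 → 16 → Q, 118.13049/10 → 11 → L; chars QL.
Square: 14.01840/2 → 7, 8.13049/1 → 8; chars 78.
Subsquare: 0.01840/0.0833333 → 0 → a, 0.13049/0.0416667 → 3 → d; chars ad.
Extended square: 0.01840/0.00833333 → 2, 0.00549/0.00416667 → 1; chars 21.

QL78ad21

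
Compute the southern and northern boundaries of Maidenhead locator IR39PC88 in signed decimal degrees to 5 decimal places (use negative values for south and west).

89.11667, 89.12083

Field I=8, R=17: +8·20° lon, +17·10° lat → SW at lon -20°, lat 80°.
Square 3, 9: +3·2° lon, +9·1° lat → SW at lon -14°, lat 89°.
Subsquare p=15, c=2: +15·0.0833333° lon, +2·0.0416667° lat → SW at lon -12.75°, lat 89.0833°.
Extended square 8, 8: +8·0.00833333° lon, +8·0.00416667° lat → SW at lon -12.6833°, lat 89.1167°.
Cell spans 0.00833333° lon × 0.00416667° lat.
south 89.11667, north 89.12083.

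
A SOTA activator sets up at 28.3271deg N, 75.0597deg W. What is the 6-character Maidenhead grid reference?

FL28lh

Add 180° to longitude and 90° to latitude: 104.9403, 118.3271.
Field: 104.9403/20 → 5 → F, 118.3271/10 → 11 → L; chars FL.
Square: 4.9403/2 → 2, 8.3271/1 → 8; chars 28.
Subsquare: 0.9403/0.0833333 → 11 → l, 0.3271/0.0416667 → 7 → h; chars lh.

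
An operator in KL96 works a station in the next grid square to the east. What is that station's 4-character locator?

LL06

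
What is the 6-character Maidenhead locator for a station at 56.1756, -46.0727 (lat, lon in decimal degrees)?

Offset from 180°W / 90°S: lon 133.9273°, lat 146.1756°.
Field: lon ⌊133.9273/20⌋ = 6 → G; lat ⌊146.1756/10⌋ = 14 → O.
Square: lon ⌊13.9273/2⌋ = 6; lat ⌊6.1756/1⌋ = 6.
Subsquare: lon ⌊1.9273/0.0833333⌋ = 23 → x; lat ⌊0.1756/0.0416667⌋ = 4 → e.

GO66xe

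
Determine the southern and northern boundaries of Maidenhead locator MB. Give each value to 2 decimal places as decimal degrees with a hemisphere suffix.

Field M=12, B=1: +12·20° lon, +1·10° lat → SW at lon 60°, lat -80°.
Cell spans 20° lon × 10° lat.
south 80.00° S, north 70.00° S.

80.00° S, 70.00° S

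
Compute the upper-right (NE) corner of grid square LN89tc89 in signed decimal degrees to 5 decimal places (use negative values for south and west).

Field L=11, N=13: +11·20° lon, +13·10° lat → SW at lon 40°, lat 40°.
Square 8, 9: +8·2° lon, +9·1° lat → SW at lon 56°, lat 49°.
Subsquare t=19, c=2: +19·0.0833333° lon, +2·0.0416667° lat → SW at lon 57.5833°, lat 49.0833°.
Extended square 8, 9: +8·0.00833333° lon, +9·0.00416667° lat → SW at lon 57.65°, lat 49.1208°.
Cell spans 0.00833333° lon × 0.00416667° lat. NE corner is SW corner plus one full cell.
latitude 49.12500, longitude 57.65833.

49.12500, 57.65833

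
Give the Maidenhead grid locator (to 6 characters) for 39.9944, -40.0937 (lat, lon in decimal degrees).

GM99wx

Shift to the Maidenhead origin (180°W, 90°S): lon 139.9063, lat 129.9944.
Field: lon ⌊139.9063/20⌋ = 6 → G; lat ⌊129.9944/10⌋ = 12 → M.
Square: lon ⌊19.9063/2⌋ = 9; lat ⌊9.9944/1⌋ = 9.
Subsquare: lon ⌊1.9063/0.0833333⌋ = 22 → w; lat ⌊0.9944/0.0416667⌋ = 23 → x.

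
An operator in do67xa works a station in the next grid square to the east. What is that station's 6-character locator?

Longitude subsquare x = 23; +1 → 24, wraps to 0 = a, carry into square.
Longitude square 6; +1 → 7.
The latitude characters are unchanged.

DO77aa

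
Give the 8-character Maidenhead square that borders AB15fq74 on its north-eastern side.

AB15fq85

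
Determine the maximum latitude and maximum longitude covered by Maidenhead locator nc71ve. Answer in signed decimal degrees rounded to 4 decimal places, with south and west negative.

-68.7917, 95.8333

Field N=13, C=2: +13·20° lon, +2·10° lat → SW at lon 80°, lat -70°.
Square 7, 1: +7·2° lon, +1·1° lat → SW at lon 94°, lat -69°.
Subsquare v=21, e=4: +21·0.0833333° lon, +4·0.0416667° lat → SW at lon 95.75°, lat -68.8333°.
Cell spans 0.0833333° lon × 0.0416667° lat. NE corner is SW corner plus one full cell.
latitude -68.7917, longitude 95.8333.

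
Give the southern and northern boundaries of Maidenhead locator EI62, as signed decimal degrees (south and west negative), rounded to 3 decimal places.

-8.000, -7.000

Field E=4, I=8: +4·20° lon, +8·10° lat → SW at lon -100°, lat -10°.
Square 6, 2: +6·2° lon, +2·1° lat → SW at lon -88°, lat -8°.
Cell spans 2° lon × 1° lat.
south -8.000, north -7.000.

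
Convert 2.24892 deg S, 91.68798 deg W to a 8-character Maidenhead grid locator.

EI47ds70

Shift to the Maidenhead origin (180°W, 90°S): lon 88.31202, lat 87.75108.
Field: 88.31202/20 → 4 → E, 87.75108/10 → 8 → I; chars EI.
Square: 8.31202/2 → 4, 7.75108/1 → 7; chars 47.
Subsquare: 0.31202/0.0833333 → 3 → d, 0.75108/0.0416667 → 18 → s; chars ds.
Extended square: 0.06202/0.00833333 → 7, 0.00108/0.00416667 → 0; chars 70.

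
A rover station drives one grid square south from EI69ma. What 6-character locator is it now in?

Latitude subsquare a = 0; −1 → -1, wraps to 23 = x, carry into square.
Latitude square 9; −1 → 8.
The longitude characters are unchanged.

EI68mx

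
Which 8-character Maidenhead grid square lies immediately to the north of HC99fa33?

Latitude extended square 3; +1 → 4.
The longitude characters are unchanged.

HC99fa34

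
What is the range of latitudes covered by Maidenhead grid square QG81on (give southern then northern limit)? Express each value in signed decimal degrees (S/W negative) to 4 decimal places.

Field Q=16, G=6: +16·20° lon, +6·10° lat → SW at lon 140°, lat -30°.
Square 8, 1: +8·2° lon, +1·1° lat → SW at lon 156°, lat -29°.
Subsquare o=14, n=13: +14·0.0833333° lon, +13·0.0416667° lat → SW at lon 157.167°, lat -28.4583°.
Cell spans 0.0833333° lon × 0.0416667° lat.
south -28.4583, north -28.4167.

-28.4583, -28.4167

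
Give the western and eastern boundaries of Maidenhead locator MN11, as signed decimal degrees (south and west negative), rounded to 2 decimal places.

Field M=12, N=13: +12·20° lon, +13·10° lat → SW at lon 60°, lat 40°.
Square 1, 1: +1·2° lon, +1·1° lat → SW at lon 62°, lat 41°.
Cell spans 2° lon × 1° lat.
west 62.00, east 64.00.

62.00, 64.00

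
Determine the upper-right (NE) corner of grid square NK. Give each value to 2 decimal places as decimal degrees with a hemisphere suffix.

20.00° N, 100.00° E

Field N=13, K=10: +13·20° lon, +10·10° lat → SW at lon 80°, lat 10°.
Cell spans 20° lon × 10° lat. NE corner is SW corner plus one full cell.
latitude 20.00° N, longitude 100.00° E.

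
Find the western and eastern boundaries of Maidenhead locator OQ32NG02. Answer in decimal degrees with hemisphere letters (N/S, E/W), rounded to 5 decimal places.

107.08333° E, 107.09167° E

Field O=14, Q=16: +14·20° lon, +16·10° lat → SW at lon 100°, lat 70°.
Square 3, 2: +3·2° lon, +2·1° lat → SW at lon 106°, lat 72°.
Subsquare n=13, g=6: +13·0.0833333° lon, +6·0.0416667° lat → SW at lon 107.083°, lat 72.25°.
Extended square 0, 2: +0·0.00833333° lon, +2·0.00416667° lat → SW at lon 107.083°, lat 72.2583°.
Cell spans 0.00833333° lon × 0.00416667° lat.
west 107.08333° E, east 107.09167° E.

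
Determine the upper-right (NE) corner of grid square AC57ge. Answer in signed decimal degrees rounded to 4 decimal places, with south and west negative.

Field A=0, C=2: +0·20° lon, +2·10° lat → SW at lon -180°, lat -70°.
Square 5, 7: +5·2° lon, +7·1° lat → SW at lon -170°, lat -63°.
Subsquare g=6, e=4: +6·0.0833333° lon, +4·0.0416667° lat → SW at lon -169.5°, lat -62.8333°.
Cell spans 0.0833333° lon × 0.0416667° lat. NE corner is SW corner plus one full cell.
latitude -62.7917, longitude -169.4167.

-62.7917, -169.4167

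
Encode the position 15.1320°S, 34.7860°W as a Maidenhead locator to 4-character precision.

HH24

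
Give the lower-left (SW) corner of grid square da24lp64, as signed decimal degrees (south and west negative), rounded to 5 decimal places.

Field D=3, A=0: +3·20° lon, +0·10° lat → SW at lon -120°, lat -90°.
Square 2, 4: +2·2° lon, +4·1° lat → SW at lon -116°, lat -86°.
Subsquare l=11, p=15: +11·0.0833333° lon, +15·0.0416667° lat → SW at lon -115.083°, lat -85.375°.
Extended square 6, 4: +6·0.00833333° lon, +4·0.00416667° lat → SW at lon -115.033°, lat -85.3583°.
latitude -85.35833, longitude -115.03333.

-85.35833, -115.03333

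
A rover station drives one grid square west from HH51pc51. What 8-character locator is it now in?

HH51pc41

Longitude extended square 5; −1 → 4.
The latitude characters are unchanged.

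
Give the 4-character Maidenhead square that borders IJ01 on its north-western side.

Longitude square 0; −1 → -1, wraps to 9, carry into field.
Longitude field I = 8; −1 → 7 = H.
Latitude square 1; +1 → 2.

HJ92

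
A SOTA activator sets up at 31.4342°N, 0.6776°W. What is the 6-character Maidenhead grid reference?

Offset from 180°W / 90°S: lon 179.3224°, lat 121.4342°.
Field: lon ⌊179.3224/20⌋ = 8 → I; lat ⌊121.4342/10⌋ = 12 → M.
Square: lon ⌊19.3224/2⌋ = 9; lat ⌊1.4342/1⌋ = 1.
Subsquare: lon ⌊1.3224/0.0833333⌋ = 15 → p; lat ⌊0.4342/0.0416667⌋ = 10 → k.

IM91pk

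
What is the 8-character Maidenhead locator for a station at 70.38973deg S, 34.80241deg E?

Offset from 180°W / 90°S: lon 214.80241°, lat 19.61027°.
Field: lon ⌊214.80241/20⌋ = 10 → K; lat ⌊19.61027/10⌋ = 1 → B.
Square: lon ⌊14.80241/2⌋ = 7; lat ⌊9.61027/1⌋ = 9.
Subsquare: lon ⌊0.80241/0.0833333⌋ = 9 → j; lat ⌊0.61027/0.0416667⌋ = 14 → o.
Extended square: lon ⌊0.05241/0.00833333⌋ = 6; lat ⌊0.02694/0.00416667⌋ = 6.

KB79jo66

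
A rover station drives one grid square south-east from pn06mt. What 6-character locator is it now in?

PN06ns

Longitude subsquare m = 12; +1 → 13 = n.
Latitude subsquare t = 19; −1 → 18 = s.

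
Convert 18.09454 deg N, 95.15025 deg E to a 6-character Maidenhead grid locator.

NK78nc

Add 180° to longitude and 90° to latitude: 275.1503, 108.0945.
Field: lon ⌊275.1503/20⌋ = 13 → N; lat ⌊108.0945/10⌋ = 10 → K.
Square: lon ⌊15.1503/2⌋ = 7; lat ⌊8.0945/1⌋ = 8.
Subsquare: lon ⌊1.1503/0.0833333⌋ = 13 → n; lat ⌊0.0945/0.0416667⌋ = 2 → c.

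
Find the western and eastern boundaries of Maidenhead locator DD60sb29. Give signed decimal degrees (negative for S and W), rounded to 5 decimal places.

Field D=3, D=3: +3·20° lon, +3·10° lat → SW at lon -120°, lat -60°.
Square 6, 0: +6·2° lon, +0·1° lat → SW at lon -108°, lat -60°.
Subsquare s=18, b=1: +18·0.0833333° lon, +1·0.0416667° lat → SW at lon -106.5°, lat -59.9583°.
Extended square 2, 9: +2·0.00833333° lon, +9·0.00416667° lat → SW at lon -106.483°, lat -59.9208°.
Cell spans 0.00833333° lon × 0.00416667° lat.
west -106.48333, east -106.47500.

-106.48333, -106.47500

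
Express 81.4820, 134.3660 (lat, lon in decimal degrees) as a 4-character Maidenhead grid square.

PR71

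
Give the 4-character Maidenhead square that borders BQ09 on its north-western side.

AR90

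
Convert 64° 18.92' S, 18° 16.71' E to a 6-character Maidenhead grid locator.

Offset from 180°W / 90°S: lon 198.2785°, lat 25.6847°.
Field (20°×10°, letters A–R): 198.2785/20 → 9 → J, 25.6847/10 → 2 → C; chars JC.
Square (2°×1°, digits 0–9): 18.2785/2 → 9, 5.6847/1 → 5; chars 95.
Subsquare (5′×2.5′, letters a–x): 0.2785/0.0833333 → 3 → d, 0.6847/0.0416667 → 16 → q; chars dq.

JC95dq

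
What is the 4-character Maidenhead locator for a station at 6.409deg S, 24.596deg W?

HI73

Shift to the Maidenhead origin (180°W, 90°S): lon 155.40, lat 83.59.
Field (20°×10°, letters A–R): lon ⌊155.40/20⌋ = 7 → H; lat ⌊83.59/10⌋ = 8 → I.
Square (2°×1°, digits 0–9): lon ⌊15.40/2⌋ = 7; lat ⌊3.59/1⌋ = 3.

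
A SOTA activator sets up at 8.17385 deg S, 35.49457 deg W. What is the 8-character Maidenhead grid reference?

HI21gt08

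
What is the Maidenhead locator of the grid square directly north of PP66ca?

Latitude subsquare a = 0; +1 → 1 = b.
The longitude characters are unchanged.

PP66cb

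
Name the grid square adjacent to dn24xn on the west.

DN24wn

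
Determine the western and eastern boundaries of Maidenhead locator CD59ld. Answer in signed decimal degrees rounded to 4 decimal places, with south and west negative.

-129.0833, -129.0000

Field C=2, D=3: +2·20° lon, +3·10° lat → SW at lon -140°, lat -60°.
Square 5, 9: +5·2° lon, +9·1° lat → SW at lon -130°, lat -51°.
Subsquare l=11, d=3: +11·0.0833333° lon, +3·0.0416667° lat → SW at lon -129.083°, lat -50.875°.
Cell spans 0.0833333° lon × 0.0416667° lat.
west -129.0833, east -129.0000.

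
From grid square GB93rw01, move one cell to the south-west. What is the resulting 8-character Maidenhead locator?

Longitude extended square 0; −1 → -1, wraps to 9, carry into subsquare.
Longitude subsquare r = 17; −1 → 16 = q.
Latitude extended square 1; −1 → 0.

GB93qw90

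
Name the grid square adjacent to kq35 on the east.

KQ45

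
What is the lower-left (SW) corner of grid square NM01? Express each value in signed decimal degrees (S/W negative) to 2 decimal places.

31.00, 80.00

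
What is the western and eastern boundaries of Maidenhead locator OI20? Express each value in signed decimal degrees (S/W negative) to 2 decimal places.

104.00, 106.00

Field O=14, I=8: +14·20° lon, +8·10° lat → SW at lon 100°, lat -10°.
Square 2, 0: +2·2° lon, +0·1° lat → SW at lon 104°, lat -10°.
Cell spans 2° lon × 1° lat.
west 104.00, east 106.00.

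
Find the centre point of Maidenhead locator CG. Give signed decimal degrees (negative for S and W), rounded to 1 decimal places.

Field C=2, G=6: +2·20° lon, +6·10° lat → SW at lon -140°, lat -30°.
Cell spans 20° lon × 10° lat. Centre is SW corner plus half of each.
latitude -25.0, longitude -130.0.

-25.0, -130.0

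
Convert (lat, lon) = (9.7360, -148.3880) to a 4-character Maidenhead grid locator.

Add 180° to longitude and 90° to latitude: 31.61, 99.74.
Field: 31.61/20 → 1 → B, 99.74/10 → 9 → J; chars BJ.
Square: 11.61/2 → 5, 9.74/1 → 9; chars 59.

BJ59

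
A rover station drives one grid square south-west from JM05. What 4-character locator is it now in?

IM94

Longitude square 0; −1 → -1, wraps to 9, carry into field.
Longitude field J = 9; −1 → 8 = I.
Latitude square 5; −1 → 4.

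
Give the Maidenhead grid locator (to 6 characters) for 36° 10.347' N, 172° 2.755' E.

RM66ae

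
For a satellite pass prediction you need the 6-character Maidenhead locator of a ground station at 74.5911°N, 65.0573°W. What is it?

FQ74lo

Add 180° to longitude and 90° to latitude: 114.9427, 164.5911.
Field (20°×10°, letters A–R): 114.9427/20 → 5 → F, 164.5911/10 → 16 → Q; chars FQ.
Square (2°×1°, digits 0–9): 14.9427/2 → 7, 4.5911/1 → 4; chars 74.
Subsquare (5′×2.5′, letters a–x): 0.9427/0.0833333 → 11 → l, 0.5911/0.0416667 → 14 → o; chars lo.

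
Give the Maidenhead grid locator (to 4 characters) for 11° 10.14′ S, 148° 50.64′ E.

QH48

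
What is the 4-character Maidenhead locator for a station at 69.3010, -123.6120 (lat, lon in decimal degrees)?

CP89

Offset from 180°W / 90°S: lon 56.39°, lat 159.30°.
Field: lon ⌊56.39/20⌋ = 2 → C; lat ⌊159.30/10⌋ = 15 → P.
Square: lon ⌊16.39/2⌋ = 8; lat ⌊9.30/1⌋ = 9.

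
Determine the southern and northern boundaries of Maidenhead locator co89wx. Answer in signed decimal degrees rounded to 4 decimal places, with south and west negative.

59.9583, 60.0000

Field C=2, O=14: +2·20° lon, +14·10° lat → SW at lon -140°, lat 50°.
Square 8, 9: +8·2° lon, +9·1° lat → SW at lon -124°, lat 59°.
Subsquare w=22, x=23: +22·0.0833333° lon, +23·0.0416667° lat → SW at lon -122.167°, lat 59.9583°.
Cell spans 0.0833333° lon × 0.0416667° lat.
south 59.9583, north 60.0000.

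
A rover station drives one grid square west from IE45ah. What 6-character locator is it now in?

Longitude subsquare a = 0; −1 → -1, wraps to 23 = x, carry into square.
Longitude square 4; −1 → 3.
The latitude characters are unchanged.

IE35xh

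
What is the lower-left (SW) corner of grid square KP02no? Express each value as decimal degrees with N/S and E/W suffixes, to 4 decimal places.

62.5833° N, 21.0833° E

Field K=10, P=15: +10·20° lon, +15·10° lat → SW at lon 20°, lat 60°.
Square 0, 2: +0·2° lon, +2·1° lat → SW at lon 20°, lat 62°.
Subsquare n=13, o=14: +13·0.0833333° lon, +14·0.0416667° lat → SW at lon 21.0833°, lat 62.5833°.
latitude 62.5833° N, longitude 21.0833° E.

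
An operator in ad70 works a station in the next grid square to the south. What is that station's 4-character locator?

Latitude square 0; −1 → -1, wraps to 9, carry into field.
Latitude field D = 3; −1 → 2 = C.
The longitude characters are unchanged.

AC79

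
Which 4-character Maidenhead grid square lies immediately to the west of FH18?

FH08

Longitude square 1; −1 → 0.
The latitude characters are unchanged.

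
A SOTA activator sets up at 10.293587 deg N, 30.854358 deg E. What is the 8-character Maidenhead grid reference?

Shift to the Maidenhead origin (180°W, 90°S): lon 210.85436, lat 100.29359.
Field: 210.85436/20 → 10 → K, 100.29359/10 → 10 → K; chars KK.
Square: 10.85436/2 → 5, 0.29359/1 → 0; chars 50.
Subsquare: 0.85436/0.0833333 → 10 → k, 0.29359/0.0416667 → 7 → h; chars kh.
Extended square: 0.02102/0.00833333 → 2, 0.00192/0.00416667 → 0; chars 20.

KK50kh20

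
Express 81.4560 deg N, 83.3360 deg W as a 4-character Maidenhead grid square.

Shift to the Maidenhead origin (180°W, 90°S): lon 96.66, lat 171.46.
Field (20°×10°, letters A–R): lon ⌊96.66/20⌋ = 4 → E; lat ⌊171.46/10⌋ = 17 → R.
Square (2°×1°, digits 0–9): lon ⌊16.66/2⌋ = 8; lat ⌊1.46/1⌋ = 1.

ER81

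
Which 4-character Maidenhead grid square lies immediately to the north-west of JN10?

JN01

Longitude square 1; −1 → 0.
Latitude square 0; +1 → 1.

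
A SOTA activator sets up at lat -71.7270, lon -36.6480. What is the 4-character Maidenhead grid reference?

Offset from 180°W / 90°S: lon 143.35°, lat 18.27°.
Field: lon ⌊143.35/20⌋ = 7 → H; lat ⌊18.27/10⌋ = 1 → B.
Square: lon ⌊3.35/2⌋ = 1; lat ⌊8.27/1⌋ = 8.

HB18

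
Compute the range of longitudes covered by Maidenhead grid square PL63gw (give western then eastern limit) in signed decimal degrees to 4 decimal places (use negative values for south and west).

Field P=15, L=11: +15·20° lon, +11·10° lat → SW at lon 120°, lat 20°.
Square 6, 3: +6·2° lon, +3·1° lat → SW at lon 132°, lat 23°.
Subsquare g=6, w=22: +6·0.0833333° lon, +22·0.0416667° lat → SW at lon 132.5°, lat 23.9167°.
Cell spans 0.0833333° lon × 0.0416667° lat.
west 132.5000, east 132.5833.

132.5000, 132.5833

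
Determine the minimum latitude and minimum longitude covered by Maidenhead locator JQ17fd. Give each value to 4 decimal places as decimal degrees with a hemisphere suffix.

Field J=9, Q=16: +9·20° lon, +16·10° lat → SW at lon 0°, lat 70°.
Square 1, 7: +1·2° lon, +7·1° lat → SW at lon 2°, lat 77°.
Subsquare f=5, d=3: +5·0.0833333° lon, +3·0.0416667° lat → SW at lon 2.41667°, lat 77.125°.
latitude 77.1250° N, longitude 2.4167° E.

77.1250° N, 2.4167° E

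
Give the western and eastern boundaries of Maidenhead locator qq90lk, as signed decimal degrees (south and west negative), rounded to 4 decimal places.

Field Q=16, Q=16: +16·20° lon, +16·10° lat → SW at lon 140°, lat 70°.
Square 9, 0: +9·2° lon, +0·1° lat → SW at lon 158°, lat 70°.
Subsquare l=11, k=10: +11·0.0833333° lon, +10·0.0416667° lat → SW at lon 158.917°, lat 70.4167°.
Cell spans 0.0833333° lon × 0.0416667° lat.
west 158.9167, east 159.0000.

158.9167, 159.0000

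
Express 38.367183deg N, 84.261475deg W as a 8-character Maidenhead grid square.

EM78ui88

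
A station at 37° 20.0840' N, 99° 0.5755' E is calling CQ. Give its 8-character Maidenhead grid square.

NM97mi10

Shift to the Maidenhead origin (180°W, 90°S): lon 279.00959, lat 127.33473.
Field: lon ⌊279.00959/20⌋ = 13 → N; lat ⌊127.33473/10⌋ = 12 → M.
Square: lon ⌊19.00959/2⌋ = 9; lat ⌊7.33473/1⌋ = 7.
Subsquare: lon ⌊1.00959/0.0833333⌋ = 12 → m; lat ⌊0.33473/0.0416667⌋ = 8 → i.
Extended square: lon ⌊0.00959/0.00833333⌋ = 1; lat ⌊0.00140/0.00416667⌋ = 0.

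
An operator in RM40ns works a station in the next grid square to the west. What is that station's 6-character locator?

RM40ms

Longitude subsquare n = 13; −1 → 12 = m.
The latitude characters are unchanged.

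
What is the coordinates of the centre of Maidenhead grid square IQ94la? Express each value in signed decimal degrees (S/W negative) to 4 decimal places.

74.0208, -1.0417

Field I=8, Q=16: +8·20° lon, +16·10° lat → SW at lon -20°, lat 70°.
Square 9, 4: +9·2° lon, +4·1° lat → SW at lon -2°, lat 74°.
Subsquare l=11, a=0: +11·0.0833333° lon, +0·0.0416667° lat → SW at lon -1.08333°, lat 74°.
Cell spans 0.0833333° lon × 0.0416667° lat. Centre is SW corner plus half of each.
latitude 74.0208, longitude -1.0417.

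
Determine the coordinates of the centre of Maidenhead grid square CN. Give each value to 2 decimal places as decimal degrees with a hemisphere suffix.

45.00° N, 130.00° W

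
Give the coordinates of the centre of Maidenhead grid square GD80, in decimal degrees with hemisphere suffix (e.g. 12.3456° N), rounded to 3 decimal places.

59.500° S, 43.000° W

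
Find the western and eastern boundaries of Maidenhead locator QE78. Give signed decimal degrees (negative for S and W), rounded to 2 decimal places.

154.00, 156.00

Field Q=16, E=4: +16·20° lon, +4·10° lat → SW at lon 140°, lat -50°.
Square 7, 8: +7·2° lon, +8·1° lat → SW at lon 154°, lat -42°.
Cell spans 2° lon × 1° lat.
west 154.00, east 156.00.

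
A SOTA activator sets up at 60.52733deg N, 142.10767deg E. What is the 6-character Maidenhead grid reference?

Add 180° to longitude and 90° to latitude: 322.1077, 150.5273.
Field: 322.1077/20 → 16 → Q, 150.5273/10 → 15 → P; chars QP.
Square: 2.1077/2 → 1, 0.5273/1 → 0; chars 10.
Subsquare: 0.1077/0.0833333 → 1 → b, 0.5273/0.0416667 → 12 → m; chars bm.

QP10bm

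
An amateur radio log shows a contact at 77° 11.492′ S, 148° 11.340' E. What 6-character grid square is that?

Add 180° to longitude and 90° to latitude: 328.1890, 12.8085.
Field (20°×10°, letters A–R): 328.1890/20 → 16 → Q, 12.8085/10 → 1 → B; chars QB.
Square (2°×1°, digits 0–9): 8.1890/2 → 4, 2.8085/1 → 2; chars 42.
Subsquare (5′×2.5′, letters a–x): 0.1890/0.0833333 → 2 → c, 0.8085/0.0416667 → 19 → t; chars ct.

QB42ct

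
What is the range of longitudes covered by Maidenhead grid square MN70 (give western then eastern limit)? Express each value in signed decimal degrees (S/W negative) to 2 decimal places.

74.00, 76.00

Field M=12, N=13: +12·20° lon, +13·10° lat → SW at lon 60°, lat 40°.
Square 7, 0: +7·2° lon, +0·1° lat → SW at lon 74°, lat 40°.
Cell spans 2° lon × 1° lat.
west 74.00, east 76.00.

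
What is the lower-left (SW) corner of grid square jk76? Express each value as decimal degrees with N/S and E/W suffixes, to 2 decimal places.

16.00° N, 14.00° E

Field J=9, K=10: +9·20° lon, +10·10° lat → SW at lon 0°, lat 10°.
Square 7, 6: +7·2° lon, +6·1° lat → SW at lon 14°, lat 16°.
latitude 16.00° N, longitude 14.00° E.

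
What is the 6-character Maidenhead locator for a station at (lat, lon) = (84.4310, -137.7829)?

CR14ck

Offset from 180°W / 90°S: lon 42.2171°, lat 174.4310°.
Field: 42.2171/20 → 2 → C, 174.4310/10 → 17 → R; chars CR.
Square: 2.2171/2 → 1, 4.4310/1 → 4; chars 14.
Subsquare: 0.2171/0.0833333 → 2 → c, 0.4310/0.0416667 → 10 → k; chars ck.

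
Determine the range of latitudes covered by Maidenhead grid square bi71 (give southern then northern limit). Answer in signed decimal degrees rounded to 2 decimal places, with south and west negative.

-9.00, -8.00

Field B=1, I=8: +1·20° lon, +8·10° lat → SW at lon -160°, lat -10°.
Square 7, 1: +7·2° lon, +1·1° lat → SW at lon -146°, lat -9°.
Cell spans 2° lon × 1° lat.
south -9.00, north -8.00.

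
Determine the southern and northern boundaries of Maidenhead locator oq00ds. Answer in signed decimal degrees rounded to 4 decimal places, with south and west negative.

Field O=14, Q=16: +14·20° lon, +16·10° lat → SW at lon 100°, lat 70°.
Square 0, 0: +0·2° lon, +0·1° lat → SW at lon 100°, lat 70°.
Subsquare d=3, s=18: +3·0.0833333° lon, +18·0.0416667° lat → SW at lon 100.25°, lat 70.75°.
Cell spans 0.0833333° lon × 0.0416667° lat.
south 70.7500, north 70.7917.

70.7500, 70.7917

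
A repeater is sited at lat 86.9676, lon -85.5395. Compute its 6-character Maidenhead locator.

ER76fx

Shift to the Maidenhead origin (180°W, 90°S): lon 94.4605, lat 176.9676.
Field (20°×10°, letters A–R): 94.4605/20 → 4 → E, 176.9676/10 → 17 → R; chars ER.
Square (2°×1°, digits 0–9): 14.4605/2 → 7, 6.9676/1 → 6; chars 76.
Subsquare (5′×2.5′, letters a–x): 0.4605/0.0833333 → 5 → f, 0.9676/0.0416667 → 23 → x; chars fx.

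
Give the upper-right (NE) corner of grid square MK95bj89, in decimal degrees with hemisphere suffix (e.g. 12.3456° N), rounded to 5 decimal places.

15.41667° N, 78.15833° E

Field M=12, K=10: +12·20° lon, +10·10° lat → SW at lon 60°, lat 10°.
Square 9, 5: +9·2° lon, +5·1° lat → SW at lon 78°, lat 15°.
Subsquare b=1, j=9: +1·0.0833333° lon, +9·0.0416667° lat → SW at lon 78.0833°, lat 15.375°.
Extended square 8, 9: +8·0.00833333° lon, +9·0.00416667° lat → SW at lon 78.15°, lat 15.4125°.
Cell spans 0.00833333° lon × 0.00416667° lat. NE corner is SW corner plus one full cell.
latitude 15.41667° N, longitude 78.15833° E.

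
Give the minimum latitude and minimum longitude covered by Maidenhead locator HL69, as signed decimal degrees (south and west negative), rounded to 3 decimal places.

Field H=7, L=11: +7·20° lon, +11·10° lat → SW at lon -40°, lat 20°.
Square 6, 9: +6·2° lon, +9·1° lat → SW at lon -28°, lat 29°.
latitude 29.000, longitude -28.000.

29.000, -28.000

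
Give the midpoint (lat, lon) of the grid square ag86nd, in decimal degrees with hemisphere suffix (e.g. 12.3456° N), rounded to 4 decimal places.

Field A=0, G=6: +0·20° lon, +6·10° lat → SW at lon -180°, lat -30°.
Square 8, 6: +8·2° lon, +6·1° lat → SW at lon -164°, lat -24°.
Subsquare n=13, d=3: +13·0.0833333° lon, +3·0.0416667° lat → SW at lon -162.917°, lat -23.875°.
Cell spans 0.0833333° lon × 0.0416667° lat. Centre is SW corner plus half of each.
latitude 23.8542° S, longitude 162.8750° W.

23.8542° S, 162.8750° W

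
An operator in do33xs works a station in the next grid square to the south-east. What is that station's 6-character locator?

DO43ar

Longitude subsquare x = 23; +1 → 24, wraps to 0 = a, carry into square.
Longitude square 3; +1 → 4.
Latitude subsquare s = 18; −1 → 17 = r.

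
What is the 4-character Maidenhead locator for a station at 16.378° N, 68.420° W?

FK56

Add 180° to longitude and 90° to latitude: 111.58, 106.38.
Field: lon ⌊111.58/20⌋ = 5 → F; lat ⌊106.38/10⌋ = 10 → K.
Square: lon ⌊11.58/2⌋ = 5; lat ⌊6.38/1⌋ = 6.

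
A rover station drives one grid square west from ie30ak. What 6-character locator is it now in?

Longitude subsquare a = 0; −1 → -1, wraps to 23 = x, carry into square.
Longitude square 3; −1 → 2.
The latitude characters are unchanged.

IE20xk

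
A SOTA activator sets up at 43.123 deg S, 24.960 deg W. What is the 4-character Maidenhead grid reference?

HE76

Add 180° to longitude and 90° to latitude: 155.04, 46.88.
Field (20°×10°, letters A–R): lon ⌊155.04/20⌋ = 7 → H; lat ⌊46.88/10⌋ = 4 → E.
Square (2°×1°, digits 0–9): lon ⌊15.04/2⌋ = 7; lat ⌊6.88/1⌋ = 6.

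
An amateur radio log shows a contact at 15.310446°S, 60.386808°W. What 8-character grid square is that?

FH94tq35

Offset from 180°W / 90°S: lon 119.61319°, lat 74.68955°.
Field: lon ⌊119.61319/20⌋ = 5 → F; lat ⌊74.68955/10⌋ = 7 → H.
Square: lon ⌊19.61319/2⌋ = 9; lat ⌊4.68955/1⌋ = 4.
Subsquare: lon ⌊1.61319/0.0833333⌋ = 19 → t; lat ⌊0.68955/0.0416667⌋ = 16 → q.
Extended square: lon ⌊0.02986/0.00833333⌋ = 3; lat ⌊0.02289/0.00416667⌋ = 5.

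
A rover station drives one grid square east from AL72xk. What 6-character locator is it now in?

AL82ak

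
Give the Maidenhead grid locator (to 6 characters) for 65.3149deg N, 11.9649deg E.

JP55xh

Add 180° to longitude and 90° to latitude: 191.9649, 155.3149.
Field: lon ⌊191.9649/20⌋ = 9 → J; lat ⌊155.3149/10⌋ = 15 → P.
Square: lon ⌊11.9649/2⌋ = 5; lat ⌊5.3149/1⌋ = 5.
Subsquare: lon ⌊1.9649/0.0833333⌋ = 23 → x; lat ⌊0.3149/0.0416667⌋ = 7 → h.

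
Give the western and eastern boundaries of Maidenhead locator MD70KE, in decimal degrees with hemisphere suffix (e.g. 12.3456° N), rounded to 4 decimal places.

74.8333° E, 74.9167° E

Field M=12, D=3: +12·20° lon, +3·10° lat → SW at lon 60°, lat -60°.
Square 7, 0: +7·2° lon, +0·1° lat → SW at lon 74°, lat -60°.
Subsquare k=10, e=4: +10·0.0833333° lon, +4·0.0416667° lat → SW at lon 74.8333°, lat -59.8333°.
Cell spans 0.0833333° lon × 0.0416667° lat.
west 74.8333° E, east 74.9167° E.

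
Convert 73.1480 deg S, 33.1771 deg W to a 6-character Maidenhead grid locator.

Shift to the Maidenhead origin (180°W, 90°S): lon 146.8229, lat 16.8520.
Field (20°×10°, letters A–R): lon ⌊146.8229/20⌋ = 7 → H; lat ⌊16.8520/10⌋ = 1 → B.
Square (2°×1°, digits 0–9): lon ⌊6.8229/2⌋ = 3; lat ⌊6.8520/1⌋ = 6.
Subsquare (5′×2.5′, letters a–x): lon ⌊0.8229/0.0833333⌋ = 9 → j; lat ⌊0.8520/0.0416667⌋ = 20 → u.

HB36ju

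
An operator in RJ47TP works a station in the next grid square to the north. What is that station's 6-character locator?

Latitude subsquare p = 15; +1 → 16 = q.
The longitude characters are unchanged.

RJ47tq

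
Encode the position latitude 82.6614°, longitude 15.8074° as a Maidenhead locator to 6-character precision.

Add 180° to longitude and 90° to latitude: 195.8074, 172.6614.
Field (20°×10°, letters A–R): lon ⌊195.8074/20⌋ = 9 → J; lat ⌊172.6614/10⌋ = 17 → R.
Square (2°×1°, digits 0–9): lon ⌊15.8074/2⌋ = 7; lat ⌊2.6614/1⌋ = 2.
Subsquare (5′×2.5′, letters a–x): lon ⌊1.8074/0.0833333⌋ = 21 → v; lat ⌊0.6614/0.0416667⌋ = 15 → p.

JR72vp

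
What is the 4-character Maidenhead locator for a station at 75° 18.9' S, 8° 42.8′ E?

Shift to the Maidenhead origin (180°W, 90°S): lon 188.71, lat 14.69.
Field (20°×10°, letters A–R): 188.71/20 → 9 → J, 14.69/10 → 1 → B; chars JB.
Square (2°×1°, digits 0–9): 8.71/2 → 4, 4.69/1 → 4; chars 44.

JB44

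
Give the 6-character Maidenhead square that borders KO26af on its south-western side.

KO16xe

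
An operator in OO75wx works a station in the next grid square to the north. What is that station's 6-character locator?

Latitude subsquare x = 23; +1 → 24, wraps to 0 = a, carry into square.
Latitude square 5; +1 → 6.
The longitude characters are unchanged.

OO76wa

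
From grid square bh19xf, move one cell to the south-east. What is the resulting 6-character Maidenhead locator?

BH29ae

Longitude subsquare x = 23; +1 → 24, wraps to 0 = a, carry into square.
Longitude square 1; +1 → 2.
Latitude subsquare f = 5; −1 → 4 = e.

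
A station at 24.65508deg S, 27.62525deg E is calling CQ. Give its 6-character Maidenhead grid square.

KG35ti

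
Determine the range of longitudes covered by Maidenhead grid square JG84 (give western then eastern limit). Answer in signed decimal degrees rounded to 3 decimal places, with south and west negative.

Field J=9, G=6: +9·20° lon, +6·10° lat → SW at lon 0°, lat -30°.
Square 8, 4: +8·2° lon, +4·1° lat → SW at lon 16°, lat -26°.
Cell spans 2° lon × 1° lat.
west 16.000, east 18.000.

16.000, 18.000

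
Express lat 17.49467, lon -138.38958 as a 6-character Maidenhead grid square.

Offset from 180°W / 90°S: lon 41.6104°, lat 107.4947°.
Field: lon ⌊41.6104/20⌋ = 2 → C; lat ⌊107.4947/10⌋ = 10 → K.
Square: lon ⌊1.6104/2⌋ = 0; lat ⌊7.4947/1⌋ = 7.
Subsquare: lon ⌊1.6104/0.0833333⌋ = 19 → t; lat ⌊0.4947/0.0416667⌋ = 11 → l.

CK07tl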